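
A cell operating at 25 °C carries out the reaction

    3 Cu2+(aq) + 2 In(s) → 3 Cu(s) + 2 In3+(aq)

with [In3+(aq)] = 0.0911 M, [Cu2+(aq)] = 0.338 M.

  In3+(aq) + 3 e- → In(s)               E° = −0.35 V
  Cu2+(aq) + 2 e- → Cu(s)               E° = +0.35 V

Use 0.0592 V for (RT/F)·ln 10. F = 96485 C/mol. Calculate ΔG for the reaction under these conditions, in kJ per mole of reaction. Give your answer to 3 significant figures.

−409 kJ/mol

The standard cell potential is +0.35 − (−0.35) = +0.70 V, with n = 6 electrons in the balanced equation.
The reaction quotient is [In3+(aq)]^2 / [Cu2+(aq)]^3 = 0.215; by Nernst, E = +0.70 − (0.0592/6)(−0.668) = +0.7066 V.
ΔG = −nFE = −(6)(96485)(+0.7066) J/mol = −409 kJ/mol.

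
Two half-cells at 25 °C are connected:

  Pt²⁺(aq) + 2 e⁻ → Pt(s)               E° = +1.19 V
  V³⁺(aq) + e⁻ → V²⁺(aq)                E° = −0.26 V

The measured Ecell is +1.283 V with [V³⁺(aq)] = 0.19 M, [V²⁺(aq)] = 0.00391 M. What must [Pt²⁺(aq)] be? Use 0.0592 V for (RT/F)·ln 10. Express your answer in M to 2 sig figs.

Pt²⁺/Pt is the cathode (higher E°); E°cell = +1.19 − (−0.26) = +1.45 V with n = 2.
Since E = E° − (0.0592/n)·log Q, log Q = n(E° − E)/0.0592 = 5.642.
The balanced reaction is Pt²⁺(aq) + 2 V²⁺(aq) → Pt(s) + 2 V³⁺(aq), so Q = [V³⁺(aq)]^2 / ([Pt²⁺(aq)]·[V²⁺(aq)]^2).
Solving for the unknown gives log [Pt²⁺(aq)] = −2.269, so [Pt²⁺(aq)] ≈ 0.0054 M.

0.0054 M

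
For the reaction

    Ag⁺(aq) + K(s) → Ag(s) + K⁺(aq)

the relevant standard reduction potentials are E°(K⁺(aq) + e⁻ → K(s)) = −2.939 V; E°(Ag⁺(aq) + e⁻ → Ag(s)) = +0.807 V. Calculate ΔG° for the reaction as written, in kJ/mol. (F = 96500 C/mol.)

In the reaction as written Ag⁺(aq) is reduced, so the Ag⁺/Ag couple is the cathode and K⁺/K is the anode.
E°cell = +0.807 − (−2.939) = +3.746 V; balancing electrons gives n = 1.
ΔG° = −nFE°cell = −(1)(96500)(+3.746) J/mol = −361 kJ/mol.

−361 kJ/mol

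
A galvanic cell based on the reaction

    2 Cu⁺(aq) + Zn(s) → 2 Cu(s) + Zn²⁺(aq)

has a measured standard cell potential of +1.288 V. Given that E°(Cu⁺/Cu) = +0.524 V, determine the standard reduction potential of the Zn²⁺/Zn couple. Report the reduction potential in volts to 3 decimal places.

In the reaction as written the Cu⁺/Cu couple is reduced (cathode) and Zn²⁺/Zn is oxidized (anode), so E°cell = E°(Cu⁺/Cu) − E°(Zn²⁺/Zn).
E°(Zn²⁺/Zn) = E°(cathode) − E°cell = +0.524 − (+1.288) = −0.764 V.

−0.764 V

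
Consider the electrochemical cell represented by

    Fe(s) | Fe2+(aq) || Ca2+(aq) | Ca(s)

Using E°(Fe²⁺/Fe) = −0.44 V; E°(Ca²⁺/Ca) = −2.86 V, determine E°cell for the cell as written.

By convention the left-hand electrode in cell notation is the anode (oxidation) and the right-hand electrode is the cathode (reduction).
E°cell = E°(right) − E°(left) = −2.86 − (−0.44) = −2.42 V.
The negative sign shows that, as written, the cell would require an external voltage to drive the reaction.

−2.42 V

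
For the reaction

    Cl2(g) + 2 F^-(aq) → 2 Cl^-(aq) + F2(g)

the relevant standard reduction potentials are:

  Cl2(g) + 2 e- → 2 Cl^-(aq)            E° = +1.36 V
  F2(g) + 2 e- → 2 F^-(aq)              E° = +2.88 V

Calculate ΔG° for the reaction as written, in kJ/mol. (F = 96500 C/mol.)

In the reaction as written Cl2(g) is reduced, so the Cl₂/Cl⁻ couple is the cathode and F₂/F⁻ is the anode.
E°cell = +1.36 − (+2.88) = −1.52 V; balancing electrons gives n = 2.
ΔG° = −nFE°cell = −(2)(96500)(−1.52) J/mol = +293 kJ/mol.

+293 kJ/mol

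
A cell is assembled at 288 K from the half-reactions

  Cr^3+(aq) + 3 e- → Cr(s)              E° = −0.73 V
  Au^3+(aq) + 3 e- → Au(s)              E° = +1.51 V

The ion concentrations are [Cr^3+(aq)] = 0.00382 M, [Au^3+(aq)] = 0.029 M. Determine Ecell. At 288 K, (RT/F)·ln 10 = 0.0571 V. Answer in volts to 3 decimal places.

+2.257 V

Since E°(Au³⁺/Au) > E°(Cr³⁺/Cr), Au³⁺/Au serves as the cathode.
E°cell = E°cat − E°an = +1.51 − (−0.73) = +2.24 V; n = 3.
The balanced reaction is Au^3+(aq) + Cr(s) → Au(s) + Cr^3+(aq), so Q = [Cr^3+(aq)] / [Au^3+(aq)] = 0.132 and log Q = −0.880.
E = E° − (0.0571/n)·log Q = +2.24 − (0.0571/3)(−0.880) = +2.257 V.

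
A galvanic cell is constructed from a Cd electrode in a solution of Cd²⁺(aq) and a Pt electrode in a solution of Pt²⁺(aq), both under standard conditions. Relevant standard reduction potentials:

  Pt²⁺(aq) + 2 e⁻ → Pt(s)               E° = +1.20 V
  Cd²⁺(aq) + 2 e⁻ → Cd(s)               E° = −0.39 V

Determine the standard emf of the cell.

+1.59 V

Of the two couples in this cell, the one with the more positive reduction potential is reduced at the cathode: here that is Pt²⁺/Pt (+1.20 V); Cd²⁺/Cd (−0.39 V) is the anode.
E°cell = E°(cathode) − E°(anode) = +1.20 − (−0.39) = +1.59 V.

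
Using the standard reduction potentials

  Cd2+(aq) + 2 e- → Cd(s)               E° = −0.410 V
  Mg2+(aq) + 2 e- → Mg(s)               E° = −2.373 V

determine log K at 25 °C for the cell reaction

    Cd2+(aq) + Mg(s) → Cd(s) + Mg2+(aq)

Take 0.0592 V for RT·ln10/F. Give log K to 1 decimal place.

log K = 66.3

The Cd²⁺/Cd couple is reduced (cathode); E°cell = −0.410 − (−2.373) = +1.963 V with n = 2.
At equilibrium E = 0, so log K = nE°cell / 0.0592 = (2)(+1.963) / 0.0592 = 66.3.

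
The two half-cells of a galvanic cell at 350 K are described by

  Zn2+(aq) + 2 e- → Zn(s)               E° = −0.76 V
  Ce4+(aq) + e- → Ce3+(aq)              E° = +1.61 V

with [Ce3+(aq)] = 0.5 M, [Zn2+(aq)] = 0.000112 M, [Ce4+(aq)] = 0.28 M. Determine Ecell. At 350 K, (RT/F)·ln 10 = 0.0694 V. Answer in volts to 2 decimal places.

+2.49 V

Since E°(Ce⁴⁺/Ce³⁺) > E°(Zn²⁺/Zn), Ce⁴⁺/Ce³⁺ serves as the cathode.
E°cell = +1.61 − (−0.76) = +2.37 V, with n = 2 electrons transferred.
Balancing gives 2 Ce4+(aq) + Zn(s) → 2 Ce3+(aq) + Zn2+(aq); hence Q = ([Ce3+(aq)]^2·[Zn2+(aq)]) / [Ce4+(aq)]^2 = 0.000357 (log Q = −3.447).
E = E° − (0.0694/n)·log Q = +2.37 − (0.0694/2)(−3.447) = +2.49 V.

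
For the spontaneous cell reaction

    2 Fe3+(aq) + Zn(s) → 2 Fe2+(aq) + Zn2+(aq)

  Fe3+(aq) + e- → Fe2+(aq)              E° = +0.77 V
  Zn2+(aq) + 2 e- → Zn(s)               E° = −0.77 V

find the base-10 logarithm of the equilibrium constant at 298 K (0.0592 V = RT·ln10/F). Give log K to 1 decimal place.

log K = 52.0

The Fe³⁺/Fe²⁺ couple is reduced (cathode); E°cell = +0.77 − (−0.77) = +1.54 V with n = 2.
At equilibrium E = 0, so log K = nE°cell / 0.0592 = (2)(+1.54) / 0.0592 = 52.0.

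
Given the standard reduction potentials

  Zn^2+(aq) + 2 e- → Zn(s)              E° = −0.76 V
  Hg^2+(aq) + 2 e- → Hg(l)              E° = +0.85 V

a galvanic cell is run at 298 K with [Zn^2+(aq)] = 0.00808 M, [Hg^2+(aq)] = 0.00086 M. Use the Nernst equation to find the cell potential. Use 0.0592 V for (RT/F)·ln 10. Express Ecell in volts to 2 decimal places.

+1.58 V

The Hg²⁺/Hg couple has the more positive E°, so it is the cathode; Zn²⁺/Zn is the anode.
E°cell = E°cat − E°an = +0.85 − (−0.76) = +1.61 V; n = 2.
Balancing gives Hg^2+(aq) + Zn(s) → Hg(l) + Zn^2+(aq); hence Q = [Zn^2+(aq)] / [Hg^2+(aq)] = 9.4 (log Q = 0.973).
Applying E = E° − (RT ln10/nF)·log Q gives +1.61 − (0.0592/2)(0.973) = +1.58 V.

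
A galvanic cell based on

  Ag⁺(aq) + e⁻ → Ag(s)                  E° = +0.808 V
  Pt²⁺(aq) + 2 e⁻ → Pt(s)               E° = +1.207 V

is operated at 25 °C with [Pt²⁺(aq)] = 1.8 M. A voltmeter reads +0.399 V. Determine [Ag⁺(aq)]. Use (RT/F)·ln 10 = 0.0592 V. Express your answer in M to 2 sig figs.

1.3 M

The Pt²⁺/Pt couple has the larger reduction potential, so it is the cathode: E°cell = +1.207 − (+0.808) = +0.399 V and n = 2.
Rearranging E = E° − (0.0592/n)·log Q gives log Q = 2(+0.399 − (+0.399))/0.0592 = 0.000.
The balanced reaction is Pt²⁺(aq) + 2 Ag(s) → Pt(s) + 2 Ag⁺(aq), so Q = [Ag⁺(aq)]^2 / [Pt²⁺(aq)].
Solving for the unknown gives log [Ag⁺(aq)] = 0.128, so [Ag⁺(aq)] ≈ 1.3 M.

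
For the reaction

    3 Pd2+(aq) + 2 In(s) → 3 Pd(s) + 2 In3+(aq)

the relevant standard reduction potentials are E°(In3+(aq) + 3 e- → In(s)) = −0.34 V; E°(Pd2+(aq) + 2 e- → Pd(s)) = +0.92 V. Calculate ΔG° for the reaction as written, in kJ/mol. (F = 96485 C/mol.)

−729 kJ/mol

In the reaction as written Pd2+(aq) is reduced, so the Pd²⁺/Pd couple is the cathode and In³⁺/In is the anode.
E°cell = +0.92 − (−0.34) = +1.26 V; balancing electrons gives n = 6.
ΔG° = −nFE°cell = −(6)(96485)(+1.26) J/mol = −729 kJ/mol.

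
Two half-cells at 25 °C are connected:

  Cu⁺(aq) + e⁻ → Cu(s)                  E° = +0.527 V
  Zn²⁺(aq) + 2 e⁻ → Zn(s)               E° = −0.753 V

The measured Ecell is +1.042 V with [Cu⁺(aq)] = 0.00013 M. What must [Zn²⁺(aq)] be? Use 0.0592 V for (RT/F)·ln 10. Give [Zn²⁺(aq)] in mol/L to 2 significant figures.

The Cu⁺/Cu couple has the larger reduction potential, so it is the cathode: E°cell = +0.527 − (−0.753) = +1.280 V and n = 2.
Since E = E° − (0.0592/n)·log Q, log Q = n(E° − E)/0.0592 = 8.041.
Balancing electrons gives 2 Cu⁺(aq) + Zn(s) → 2 Cu(s) + Zn²⁺(aq); thus Q = [Zn²⁺(aq)] / [Cu⁺(aq)]^2.
Solving for the unknown gives log [Zn²⁺(aq)] = 0.269, so [Zn²⁺(aq)] ≈ 1.9 M.

1.9 M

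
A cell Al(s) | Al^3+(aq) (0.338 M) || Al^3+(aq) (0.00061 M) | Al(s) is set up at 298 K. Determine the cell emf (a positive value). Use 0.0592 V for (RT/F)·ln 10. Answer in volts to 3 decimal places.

For a concentration cell E°cell = 0, since both electrodes use the same couple.
The compartment with the higher Al^3+(aq) concentration (0.338 M) acts as the cathode; ions are reduced there and produced at the dilute (0.00061 M) anode.
With n = 3, Ecell = −(0.0592/3)·log([dilute]/[conc]) = −(0.0592/3)·log(0.00061/0.338) = +0.054 V.

0.054 V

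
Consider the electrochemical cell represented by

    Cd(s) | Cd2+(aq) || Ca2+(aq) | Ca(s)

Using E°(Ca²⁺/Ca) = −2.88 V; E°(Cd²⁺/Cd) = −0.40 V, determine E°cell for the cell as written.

By convention the left-hand electrode in cell notation is the anode (oxidation) and the right-hand electrode is the cathode (reduction).
E°cell = E°(right) − E°(left) = −2.88 − (−0.40) = −2.48 V.
The negative sign shows that, as written, the cell would require an external voltage to drive the reaction.

−2.48 V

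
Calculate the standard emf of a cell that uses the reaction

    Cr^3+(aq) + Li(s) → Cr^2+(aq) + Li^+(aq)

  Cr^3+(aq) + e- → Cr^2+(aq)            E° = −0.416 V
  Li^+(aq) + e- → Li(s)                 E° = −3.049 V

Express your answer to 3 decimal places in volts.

In the reaction as written, Cr^3+(aq) is reduced (cathode) and Li^+(aq) is produced by oxidation at the anode.
E°cell = E°(cathode) − E°(anode) = −0.416 − (−3.049) = +2.633 V.

+2.633 V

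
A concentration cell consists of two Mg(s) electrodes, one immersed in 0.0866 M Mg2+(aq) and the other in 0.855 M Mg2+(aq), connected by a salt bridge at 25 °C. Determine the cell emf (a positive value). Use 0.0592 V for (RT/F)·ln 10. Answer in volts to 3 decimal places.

0.029 V

For a concentration cell E°cell = 0, since both electrodes use the same couple.
The compartment with the higher Mg2+(aq) concentration (0.855 M) acts as the cathode; ions are reduced there and produced at the dilute (0.0866 M) anode.
With n = 2, Ecell = −(0.0592/2)·log([dilute]/[conc]) = −(0.0592/2)·log(0.0866/0.855) = +0.029 V.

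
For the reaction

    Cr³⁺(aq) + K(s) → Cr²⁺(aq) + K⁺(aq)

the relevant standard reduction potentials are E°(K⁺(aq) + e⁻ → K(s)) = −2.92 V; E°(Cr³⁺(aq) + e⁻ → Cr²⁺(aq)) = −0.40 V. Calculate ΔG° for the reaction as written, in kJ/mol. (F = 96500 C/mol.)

In the reaction as written Cr³⁺(aq) is reduced, so the Cr³⁺/Cr²⁺ couple is the cathode and K⁺/K is the anode.
E°cell = −0.40 − (−2.92) = +2.52 V; balancing electrons gives n = 1.
ΔG° = −nFE°cell = −(1)(96500)(+2.52) J/mol = −243 kJ/mol.

−243 kJ/mol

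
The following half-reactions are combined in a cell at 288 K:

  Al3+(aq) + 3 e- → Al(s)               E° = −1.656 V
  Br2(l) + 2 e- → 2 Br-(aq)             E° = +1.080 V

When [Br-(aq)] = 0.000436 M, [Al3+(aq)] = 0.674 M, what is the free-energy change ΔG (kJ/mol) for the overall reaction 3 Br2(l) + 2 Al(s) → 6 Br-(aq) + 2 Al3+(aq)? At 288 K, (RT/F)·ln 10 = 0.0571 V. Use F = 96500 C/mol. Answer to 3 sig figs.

With Br₂/Br⁻ reduced at the cathode, E°cell = +1.080 − (−1.656) = +2.736 V and n = 6.
Here Q = [Br-(aq)]^6·[Al3+(aq)]^2 = 3.12×10^−21 (log Q = −20.506), giving E = +2.736 − (0.0571/6)·(−20.506) = +2.9311 V.
ΔG = −nFE = −(6)(96500)(+2.9311) J/mol = −1700 kJ/mol.

−1700 kJ/mol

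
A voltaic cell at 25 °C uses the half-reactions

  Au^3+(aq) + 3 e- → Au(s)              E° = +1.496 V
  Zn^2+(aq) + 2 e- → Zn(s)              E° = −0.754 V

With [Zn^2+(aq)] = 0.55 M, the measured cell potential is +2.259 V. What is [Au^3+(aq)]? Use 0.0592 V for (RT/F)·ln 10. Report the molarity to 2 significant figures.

The Au³⁺/Au couple has the larger reduction potential, so it is the cathode: E°cell = +1.496 − (−0.754) = +2.250 V and n = 6.
Rearranging E = E° − (0.0592/n)·log Q gives log Q = 6(+2.250 − (+2.259))/0.0592 = −0.912.
Balancing electrons gives 2 Au^3+(aq) + 3 Zn(s) → 2 Au(s) + 3 Zn^2+(aq); thus Q = [Zn^2+(aq)]^3 / [Au^3+(aq)]^2.
Isolating [Au^3+(aq)] in Q = 10^{−0.912} yields log [Au^3+(aq)] = 0.067, i.e. 1.2 M.

1.2 M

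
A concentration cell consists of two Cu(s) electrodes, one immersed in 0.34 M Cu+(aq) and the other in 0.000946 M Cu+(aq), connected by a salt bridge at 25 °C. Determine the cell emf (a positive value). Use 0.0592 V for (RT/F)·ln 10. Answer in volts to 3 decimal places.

0.151 V

For a concentration cell E°cell = 0, since both electrodes use the same couple.
The compartment with the higher Cu+(aq) concentration (0.34 M) acts as the cathode; ions are reduced there and produced at the dilute (0.000946 M) anode.
With n = 1, Ecell = −(0.0592/1)·log([dilute]/[conc]) = −(0.0592/1)·log(0.000946/0.34) = +0.151 V.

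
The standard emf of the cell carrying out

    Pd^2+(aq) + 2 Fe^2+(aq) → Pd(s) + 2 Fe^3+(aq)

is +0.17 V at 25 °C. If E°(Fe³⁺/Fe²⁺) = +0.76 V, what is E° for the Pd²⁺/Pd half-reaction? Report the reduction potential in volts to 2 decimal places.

+0.93 V

In the reaction as written the Pd²⁺/Pd couple is reduced (cathode) and Fe³⁺/Fe²⁺ is oxidized (anode), so E°cell = E°(Pd²⁺/Pd) − E°(Fe³⁺/Fe²⁺).
E°(Pd²⁺/Pd) = E°cell + E°(anode) = +0.17 + (+0.76) = +0.93 V.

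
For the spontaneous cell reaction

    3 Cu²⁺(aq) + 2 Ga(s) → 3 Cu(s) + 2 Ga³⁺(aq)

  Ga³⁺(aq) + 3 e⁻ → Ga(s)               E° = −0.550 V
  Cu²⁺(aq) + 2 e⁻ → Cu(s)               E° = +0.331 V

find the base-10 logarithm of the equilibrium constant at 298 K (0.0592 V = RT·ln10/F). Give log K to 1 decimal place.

The Cu²⁺/Cu couple is reduced (cathode); E°cell = +0.331 − (−0.550) = +0.881 V with n = 6.
At equilibrium E = 0, so log K = nE°cell / 0.0592 = (6)(+0.881) / 0.0592 = 89.3.

log K = 89.3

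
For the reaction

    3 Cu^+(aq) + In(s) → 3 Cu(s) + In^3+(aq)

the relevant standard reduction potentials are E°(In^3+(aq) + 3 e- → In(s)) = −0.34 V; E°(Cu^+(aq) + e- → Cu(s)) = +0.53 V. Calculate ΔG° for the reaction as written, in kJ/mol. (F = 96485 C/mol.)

−252 kJ/mol

In the reaction as written Cu^+(aq) is reduced, so the Cu⁺/Cu couple is the cathode and In³⁺/In is the anode.
E°cell = +0.53 − (−0.34) = +0.87 V; balancing electrons gives n = 3.
ΔG° = −nFE°cell = −(3)(96485)(+0.87) J/mol = −252 kJ/mol.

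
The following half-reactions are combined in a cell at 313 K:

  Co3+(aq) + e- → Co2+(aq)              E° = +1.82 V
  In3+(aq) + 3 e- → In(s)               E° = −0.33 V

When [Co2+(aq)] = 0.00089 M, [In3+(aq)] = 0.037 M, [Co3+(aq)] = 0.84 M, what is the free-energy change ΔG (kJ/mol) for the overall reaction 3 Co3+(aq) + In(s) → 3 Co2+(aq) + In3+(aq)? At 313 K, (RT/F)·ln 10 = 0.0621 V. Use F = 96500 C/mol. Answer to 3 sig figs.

With Co³⁺/Co²⁺ reduced at the cathode, E°cell = +1.82 − (−0.33) = +2.15 V and n = 3.
The reaction quotient is ([Co2+(aq)]^3·[In3+(aq)]) / [Co3+(aq)]^3 = 4.4×10^−11; by Nernst, E = +2.15 − (0.0621/3)(−10.356) = +2.3644 V.
Finally ΔG = −nFE = −(3)(96500 C/mol)(+2.3644 V) = −684 kJ/mol.

−684 kJ/mol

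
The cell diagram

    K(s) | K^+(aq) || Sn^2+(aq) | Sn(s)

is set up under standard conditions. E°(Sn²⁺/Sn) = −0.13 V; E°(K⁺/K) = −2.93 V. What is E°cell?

+2.80 V

By convention the left-hand electrode in cell notation is the anode (oxidation) and the right-hand electrode is the cathode (reduction).
E°cell = E°(right) − E°(left) = −0.13 − (−2.93) = +2.80 V.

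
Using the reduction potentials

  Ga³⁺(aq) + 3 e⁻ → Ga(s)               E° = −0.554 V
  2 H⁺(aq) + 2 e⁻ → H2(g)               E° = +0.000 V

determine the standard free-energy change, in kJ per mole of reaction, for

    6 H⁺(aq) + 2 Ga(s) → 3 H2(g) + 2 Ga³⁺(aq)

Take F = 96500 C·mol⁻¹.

In the reaction as written H⁺(aq) is reduced, so the 2H⁺/H₂ couple is the cathode and Ga³⁺/Ga is the anode.
E°cell = +0.000 − (−0.554) = +0.554 V; balancing electrons gives n = 6.
ΔG° = −nFE°cell = −(6)(96500)(+0.554) J/mol = −321 kJ/mol.

−321 kJ/mol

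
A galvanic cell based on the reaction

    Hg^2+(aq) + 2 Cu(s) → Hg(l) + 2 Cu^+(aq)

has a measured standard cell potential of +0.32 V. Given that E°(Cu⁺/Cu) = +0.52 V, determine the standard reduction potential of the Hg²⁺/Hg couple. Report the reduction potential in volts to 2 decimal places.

In the reaction as written the Hg²⁺/Hg couple is reduced (cathode) and Cu⁺/Cu is oxidized (anode), so E°cell = E°(Hg²⁺/Hg) − E°(Cu⁺/Cu).
E°(Hg²⁺/Hg) = E°cell + E°(anode) = +0.32 + (+0.52) = +0.84 V.

+0.84 V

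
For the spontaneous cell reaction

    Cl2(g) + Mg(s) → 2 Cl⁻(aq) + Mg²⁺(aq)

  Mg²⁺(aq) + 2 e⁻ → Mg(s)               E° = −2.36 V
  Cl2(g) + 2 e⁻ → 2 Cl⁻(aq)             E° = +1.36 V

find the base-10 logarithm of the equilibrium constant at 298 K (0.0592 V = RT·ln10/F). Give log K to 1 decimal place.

The Cl₂/Cl⁻ couple is reduced (cathode); E°cell = +1.36 − (−2.36) = +3.72 V with n = 2.
At equilibrium E = 0, so log K = nE°cell / 0.0592 = (2)(+3.72) / 0.0592 = 125.7.

log K = 125.7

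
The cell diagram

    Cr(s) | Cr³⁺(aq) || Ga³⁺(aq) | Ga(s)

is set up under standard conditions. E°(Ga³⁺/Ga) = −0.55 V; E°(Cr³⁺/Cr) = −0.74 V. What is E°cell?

By convention the left-hand electrode in cell notation is the anode (oxidation) and the right-hand electrode is the cathode (reduction).
E°cell = E°(right) − E°(left) = −0.55 − (−0.74) = +0.19 V.

+0.19 V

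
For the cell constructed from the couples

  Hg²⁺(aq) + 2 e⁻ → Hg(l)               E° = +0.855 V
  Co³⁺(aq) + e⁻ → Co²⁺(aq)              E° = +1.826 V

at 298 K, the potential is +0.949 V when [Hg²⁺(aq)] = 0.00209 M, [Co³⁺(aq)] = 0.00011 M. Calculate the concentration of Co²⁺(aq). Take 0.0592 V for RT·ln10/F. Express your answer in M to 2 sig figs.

0.0057 M

The Co³⁺/Co²⁺ couple has the larger reduction potential, so it is the cathode: E°cell = +1.826 − (+0.855) = +0.971 V and n = 2.
Rearranging E = E° − (0.0592/n)·log Q gives log Q = 2(+0.971 − (+0.949))/0.0592 = 0.743.
Balancing electrons gives 2 Co³⁺(aq) + Hg(l) → 2 Co²⁺(aq) + Hg²⁺(aq); thus Q = ([Co²⁺(aq)]^2·[Hg²⁺(aq)]) / [Co³⁺(aq)]^2.
Solving for the unknown gives log [Co²⁺(aq)] = −2.247, so [Co²⁺(aq)] ≈ 0.0057 M.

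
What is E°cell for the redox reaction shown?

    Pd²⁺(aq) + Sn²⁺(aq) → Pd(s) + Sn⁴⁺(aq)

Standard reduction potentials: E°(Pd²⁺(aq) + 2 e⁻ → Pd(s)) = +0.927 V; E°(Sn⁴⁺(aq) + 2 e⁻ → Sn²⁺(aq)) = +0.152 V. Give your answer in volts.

In the reaction as written, Pd²⁺(aq) is reduced (cathode) and Sn⁴⁺(aq) is produced by oxidation at the anode.
E°cell = E°(cathode) − E°(anode) = +0.927 − (+0.152) = +0.775 V.

+0.775 V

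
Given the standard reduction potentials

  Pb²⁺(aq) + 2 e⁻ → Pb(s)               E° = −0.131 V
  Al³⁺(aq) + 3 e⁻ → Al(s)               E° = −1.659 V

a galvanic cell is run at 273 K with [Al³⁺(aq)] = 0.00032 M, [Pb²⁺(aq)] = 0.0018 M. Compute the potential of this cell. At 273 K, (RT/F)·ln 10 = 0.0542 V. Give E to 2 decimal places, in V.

Pb²⁺/Pb is reduced (cathode, E° = −0.131 V) and Al³⁺/Al is oxidized (anode).
E°cell = −0.131 − (−1.659) = +1.528 V, with n = 6 electrons transferred.
For the overall reaction 3 Pb²⁺(aq) + 2 Al(s) → 3 Pb(s) + 2 Al³⁺(aq), Q = [Al³⁺(aq)]^2 / [Pb²⁺(aq)]^3 = 17.6, giving log Q = 1.244.
Applying E = E° − (RT ln10/nF)·log Q gives +1.528 − (0.0542/6)(1.244) = +1.52 V.

+1.52 V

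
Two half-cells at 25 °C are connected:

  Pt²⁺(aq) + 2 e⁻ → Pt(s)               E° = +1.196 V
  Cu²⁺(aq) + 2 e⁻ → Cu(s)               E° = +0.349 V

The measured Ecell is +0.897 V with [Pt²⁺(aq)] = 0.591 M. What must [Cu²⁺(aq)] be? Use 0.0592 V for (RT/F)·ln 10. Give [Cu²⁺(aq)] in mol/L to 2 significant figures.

0.012 M

Pt²⁺/Pt is the cathode (higher E°); E°cell = +1.196 − (+0.349) = +0.847 V with n = 2.
Rearranging E = E° − (0.0592/n)·log Q gives log Q = 2(+0.847 − (+0.897))/0.0592 = −1.689.
Balancing electrons gives Pt²⁺(aq) + Cu(s) → Pt(s) + Cu²⁺(aq); thus Q = [Cu²⁺(aq)] / [Pt²⁺(aq)].
Substituting the known concentrations and solving, log [Cu²⁺(aq)] = −1.917 and [Cu²⁺(aq)] = 0.012 M.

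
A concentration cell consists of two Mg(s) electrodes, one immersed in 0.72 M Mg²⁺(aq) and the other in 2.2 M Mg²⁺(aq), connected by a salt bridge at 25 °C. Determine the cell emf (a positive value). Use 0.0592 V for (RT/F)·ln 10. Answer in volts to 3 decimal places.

For a concentration cell E°cell = 0, since both electrodes use the same couple.
The compartment with the higher Mg²⁺(aq) concentration (2.2 M) acts as the cathode; ions are reduced there and produced at the dilute (0.72 M) anode.
With n = 2, Ecell = −(0.0592/2)·log([dilute]/[conc]) = −(0.0592/2)·log(0.72/2.2) = +0.014 V.

0.014 V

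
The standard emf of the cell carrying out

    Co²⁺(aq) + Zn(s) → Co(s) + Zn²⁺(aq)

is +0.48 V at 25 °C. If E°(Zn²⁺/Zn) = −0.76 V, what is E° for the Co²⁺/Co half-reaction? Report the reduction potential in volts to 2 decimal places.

−0.28 V

In the reaction as written the Co²⁺/Co couple is reduced (cathode) and Zn²⁺/Zn is oxidized (anode), so E°cell = E°(Co²⁺/Co) − E°(Zn²⁺/Zn).
E°(Co²⁺/Co) = E°cell + E°(anode) = +0.48 + (−0.76) = −0.28 V.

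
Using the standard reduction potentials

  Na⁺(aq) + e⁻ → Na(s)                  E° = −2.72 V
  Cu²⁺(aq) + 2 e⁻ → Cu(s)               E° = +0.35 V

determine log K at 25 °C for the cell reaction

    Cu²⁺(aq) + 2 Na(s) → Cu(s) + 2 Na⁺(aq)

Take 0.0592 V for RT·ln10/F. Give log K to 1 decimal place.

log K = 103.7

The Cu²⁺/Cu couple is reduced (cathode); E°cell = +0.35 − (−2.72) = +3.07 V with n = 2.
At equilibrium E = 0, so log K = nE°cell / 0.0592 = (2)(+3.07) / 0.0592 = 103.7.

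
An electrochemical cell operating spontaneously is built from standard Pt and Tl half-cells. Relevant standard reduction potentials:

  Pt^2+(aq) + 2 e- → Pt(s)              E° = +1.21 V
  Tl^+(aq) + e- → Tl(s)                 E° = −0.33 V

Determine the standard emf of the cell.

+1.54 V

The Pt²⁺/Pt couple has the higher E°, so Pt ion is reduced (cathode) and Tl is oxidized (anode).
E°cell = E°(cathode) − E°(anode) = +1.21 − (−0.33) = +1.54 V.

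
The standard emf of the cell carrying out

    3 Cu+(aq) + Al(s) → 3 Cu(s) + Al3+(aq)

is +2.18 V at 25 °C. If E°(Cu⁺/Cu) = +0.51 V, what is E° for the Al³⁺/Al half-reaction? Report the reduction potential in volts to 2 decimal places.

In the reaction as written the Cu⁺/Cu couple is reduced (cathode) and Al³⁺/Al is oxidized (anode), so E°cell = E°(Cu⁺/Cu) − E°(Al³⁺/Al).
E°(Al³⁺/Al) = E°(cathode) − E°cell = +0.51 − (+2.18) = −1.67 V.

−1.67 V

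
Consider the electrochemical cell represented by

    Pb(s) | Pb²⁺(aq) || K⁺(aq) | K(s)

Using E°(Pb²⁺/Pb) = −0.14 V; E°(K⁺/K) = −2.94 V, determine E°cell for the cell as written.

−2.80 V

By convention the left-hand electrode in cell notation is the anode (oxidation) and the right-hand electrode is the cathode (reduction).
E°cell = E°(right) − E°(left) = −2.94 − (−0.14) = −2.80 V.
The negative sign shows that, as written, the cell would require an external voltage to drive the reaction.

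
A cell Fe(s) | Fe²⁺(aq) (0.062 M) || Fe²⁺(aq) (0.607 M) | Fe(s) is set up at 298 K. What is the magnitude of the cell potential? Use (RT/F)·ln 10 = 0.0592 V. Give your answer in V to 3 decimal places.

0.029 V

For a concentration cell E°cell = 0, since both electrodes use the same couple.
The compartment with the higher Fe²⁺(aq) concentration (0.607 M) acts as the cathode; ions are reduced there and produced at the dilute (0.062 M) anode.
With n = 2, Ecell = −(0.0592/2)·log([dilute]/[conc]) = −(0.0592/2)·log(0.062/0.607) = +0.029 V.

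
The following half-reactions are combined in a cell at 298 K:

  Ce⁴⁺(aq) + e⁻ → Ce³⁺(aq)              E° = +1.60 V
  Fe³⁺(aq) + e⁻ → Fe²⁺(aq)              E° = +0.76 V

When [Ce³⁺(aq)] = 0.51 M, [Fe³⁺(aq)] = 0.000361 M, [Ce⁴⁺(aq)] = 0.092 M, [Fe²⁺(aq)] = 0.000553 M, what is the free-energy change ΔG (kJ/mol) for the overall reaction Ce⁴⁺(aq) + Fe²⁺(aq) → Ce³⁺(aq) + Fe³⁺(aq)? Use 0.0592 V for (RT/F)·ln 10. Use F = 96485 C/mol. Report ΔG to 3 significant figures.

−77.9 kJ/mol

E°cell = +1.60 − (+0.76) = +0.84 V; the balanced reaction transfers n = 1 electron.
Here Q = ([Ce³⁺(aq)]·[Fe³⁺(aq)]) / ([Ce⁴⁺(aq)]·[Fe²⁺(aq)]) = 3.62 (log Q = 0.559), giving E = +0.84 − (0.0592/1)·(0.559) = +0.8069 V.
ΔG = −nFE = −(1)(96485)(+0.8069) J/mol = −77.9 kJ/mol.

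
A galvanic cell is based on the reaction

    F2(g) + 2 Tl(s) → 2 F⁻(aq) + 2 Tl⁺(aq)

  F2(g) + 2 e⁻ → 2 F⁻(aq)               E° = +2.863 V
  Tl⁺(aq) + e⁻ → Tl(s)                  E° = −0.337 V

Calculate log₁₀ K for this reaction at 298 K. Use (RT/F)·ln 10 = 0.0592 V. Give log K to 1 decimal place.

log K = 108.1

The F₂/F⁻ couple is reduced (cathode); E°cell = +2.863 − (−0.337) = +3.200 V with n = 2.
At equilibrium E = 0, so log K = nE°cell / 0.0592 = (2)(+3.200) / 0.0592 = 108.1.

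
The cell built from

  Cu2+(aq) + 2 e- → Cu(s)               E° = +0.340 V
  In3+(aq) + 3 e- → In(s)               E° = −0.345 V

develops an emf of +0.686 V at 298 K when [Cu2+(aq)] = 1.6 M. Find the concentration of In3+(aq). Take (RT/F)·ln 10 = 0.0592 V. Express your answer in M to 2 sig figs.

The Cu²⁺/Cu couple has the larger reduction potential, so it is the cathode: E°cell = +0.340 − (−0.345) = +0.685 V and n = 6.
Rearranging E = E° − (0.0592/n)·log Q gives log Q = 6(+0.685 − (+0.686))/0.0592 = −0.101.
The balanced reaction is 3 Cu2+(aq) + 2 In(s) → 3 Cu(s) + 2 In3+(aq), so Q = [In3+(aq)]^2 / [Cu2+(aq)]^3.
Solving for the unknown gives log [In3+(aq)] = 0.256, so [In3+(aq)] ≈ 1.8 M.

1.8 M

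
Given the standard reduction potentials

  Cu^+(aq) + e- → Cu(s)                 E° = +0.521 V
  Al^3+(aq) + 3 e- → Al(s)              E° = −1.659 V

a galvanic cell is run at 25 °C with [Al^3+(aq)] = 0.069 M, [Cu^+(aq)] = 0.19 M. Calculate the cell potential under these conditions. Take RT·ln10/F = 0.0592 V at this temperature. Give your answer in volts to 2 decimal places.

+2.16 V

Since E°(Cu⁺/Cu) > E°(Al³⁺/Al), Cu⁺/Cu serves as the cathode.
The standard potential is +0.521 − (−1.659) = +2.180 V and the balanced reaction transfers n = 3 electrons.
Balancing gives 3 Cu^+(aq) + Al(s) → 3 Cu(s) + Al^3+(aq); hence Q = [Al^3+(aq)] / [Cu^+(aq)]^3 = 10.1 (log Q = 1.003).
E = E° − (0.0592/n)·log Q = +2.180 − (0.0592/3)(1.003) = +2.16 V.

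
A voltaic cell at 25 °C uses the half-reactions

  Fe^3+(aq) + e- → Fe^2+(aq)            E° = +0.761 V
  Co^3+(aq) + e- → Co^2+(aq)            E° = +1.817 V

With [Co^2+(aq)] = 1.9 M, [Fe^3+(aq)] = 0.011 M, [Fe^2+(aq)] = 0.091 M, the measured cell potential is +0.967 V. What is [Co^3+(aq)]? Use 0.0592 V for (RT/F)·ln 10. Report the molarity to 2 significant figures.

With Co³⁺/Co²⁺ at the cathode and Fe³⁺/Fe²⁺ at the anode, E°cell = +1.817 − (+0.761) = +1.056 V (n = 1).
From the Nernst equation, log Q = n(E° − E)/0.0592 = 1·(+1.056 − (+0.967))/0.0592 = 1.503.
For Co^3+(aq) + Fe^2+(aq) → Co^2+(aq) + Fe^3+(aq), the reaction quotient is Q = ([Co^2+(aq)]·[Fe^3+(aq)]) / ([Co^3+(aq)]·[Fe^2+(aq)]).
Substituting the known concentrations and solving, log [Co^3+(aq)] = −2.142 and [Co^3+(aq)] = 0.0072 M.

0.0072 M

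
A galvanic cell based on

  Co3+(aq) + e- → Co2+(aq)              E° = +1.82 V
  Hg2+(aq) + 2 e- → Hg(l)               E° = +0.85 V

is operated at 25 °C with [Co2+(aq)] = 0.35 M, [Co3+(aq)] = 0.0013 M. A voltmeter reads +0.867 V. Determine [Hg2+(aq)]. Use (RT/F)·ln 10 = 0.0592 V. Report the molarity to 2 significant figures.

The Co³⁺/Co²⁺ couple has the larger reduction potential, so it is the cathode: E°cell = +1.82 − (+0.85) = +0.97 V and n = 2.
Rearranging E = E° − (0.0592/n)·log Q gives log Q = 2(+0.97 − (+0.867))/0.0592 = 3.480.
The balanced reaction is 2 Co3+(aq) + Hg(l) → 2 Co2+(aq) + Hg2+(aq), so Q = ([Co2+(aq)]^2·[Hg2+(aq)]) / [Co3+(aq)]^2.
Isolating [Hg2+(aq)] in Q = 10^{3.480} yields log [Hg2+(aq)] = −1.380, i.e. 0.042 M.

0.042 M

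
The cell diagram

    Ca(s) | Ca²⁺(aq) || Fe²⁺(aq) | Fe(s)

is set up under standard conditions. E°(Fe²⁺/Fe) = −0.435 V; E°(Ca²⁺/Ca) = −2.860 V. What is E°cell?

By convention the left-hand electrode in cell notation is the anode (oxidation) and the right-hand electrode is the cathode (reduction).
E°cell = E°(right) − E°(left) = −0.435 − (−2.860) = +2.425 V.

+2.425 V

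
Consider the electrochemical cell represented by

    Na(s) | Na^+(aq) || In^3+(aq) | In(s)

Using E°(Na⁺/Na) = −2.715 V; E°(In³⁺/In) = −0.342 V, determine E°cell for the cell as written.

By convention the left-hand electrode in cell notation is the anode (oxidation) and the right-hand electrode is the cathode (reduction).
E°cell = E°(right) − E°(left) = −0.342 − (−2.715) = +2.373 V.

+2.373 V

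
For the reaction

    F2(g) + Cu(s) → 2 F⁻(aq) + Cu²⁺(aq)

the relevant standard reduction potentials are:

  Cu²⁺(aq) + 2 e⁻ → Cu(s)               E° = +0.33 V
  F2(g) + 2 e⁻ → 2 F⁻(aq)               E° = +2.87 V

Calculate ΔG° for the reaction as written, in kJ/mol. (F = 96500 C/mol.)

−490 kJ/mol

In the reaction as written F2(g) is reduced, so the F₂/F⁻ couple is the cathode and Cu²⁺/Cu is the anode.
E°cell = +2.87 − (+0.33) = +2.54 V; balancing electrons gives n = 2.
ΔG° = −nFE°cell = −(2)(96500)(+2.54) J/mol = −490 kJ/mol.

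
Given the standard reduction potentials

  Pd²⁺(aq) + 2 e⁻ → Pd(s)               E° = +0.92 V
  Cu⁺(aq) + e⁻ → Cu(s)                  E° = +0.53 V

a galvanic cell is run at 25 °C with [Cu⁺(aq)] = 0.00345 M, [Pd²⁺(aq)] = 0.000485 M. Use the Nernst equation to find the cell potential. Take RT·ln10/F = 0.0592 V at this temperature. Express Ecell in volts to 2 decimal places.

+0.44 V

The Pd²⁺/Pd couple has the more positive E°, so it is the cathode; Cu⁺/Cu is the anode.
E°cell = +0.92 − (+0.53) = +0.39 V, with n = 2 electrons transferred.
Balancing gives Pd²⁺(aq) + 2 Cu(s) → Pd(s) + 2 Cu⁺(aq); hence Q = [Cu⁺(aq)]^2 / [Pd²⁺(aq)] = 0.0245 (log Q = −1.610).
By the Nernst equation, E = +0.39 − (0.0592/2)·(−1.610) = +0.44 V.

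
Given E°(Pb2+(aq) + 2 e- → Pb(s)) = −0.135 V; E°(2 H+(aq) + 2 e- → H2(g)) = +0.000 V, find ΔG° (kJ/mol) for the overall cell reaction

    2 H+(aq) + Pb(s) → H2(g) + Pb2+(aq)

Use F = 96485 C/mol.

−26.1 kJ/mol

In the reaction as written H+(aq) is reduced, so the 2H⁺/H₂ couple is the cathode and Pb²⁺/Pb is the anode.
E°cell = +0.000 − (−0.135) = +0.135 V; balancing electrons gives n = 2.
ΔG° = −nFE°cell = −(2)(96485)(+0.135) J/mol = −26.1 kJ/mol.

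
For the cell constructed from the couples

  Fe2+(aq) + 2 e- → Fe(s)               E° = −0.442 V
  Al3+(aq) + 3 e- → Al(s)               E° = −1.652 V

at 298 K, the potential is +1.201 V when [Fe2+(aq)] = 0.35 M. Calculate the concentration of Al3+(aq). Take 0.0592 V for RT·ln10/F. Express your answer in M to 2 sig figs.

With Fe²⁺/Fe at the cathode and Al³⁺/Al at the anode, E°cell = −0.442 − (−1.652) = +1.210 V (n = 6).
From the Nernst equation, log Q = n(E° − E)/0.0592 = 6·(+1.210 − (+1.201))/0.0592 = 0.912.
For 3 Fe2+(aq) + 2 Al(s) → 3 Fe(s) + 2 Al3+(aq), the reaction quotient is Q = [Al3+(aq)]^2 / [Fe2+(aq)]^3.
Isolating [Al3+(aq)] in Q = 10^{0.912} yields log [Al3+(aq)] = −0.228, i.e. 0.59 M.

0.59 M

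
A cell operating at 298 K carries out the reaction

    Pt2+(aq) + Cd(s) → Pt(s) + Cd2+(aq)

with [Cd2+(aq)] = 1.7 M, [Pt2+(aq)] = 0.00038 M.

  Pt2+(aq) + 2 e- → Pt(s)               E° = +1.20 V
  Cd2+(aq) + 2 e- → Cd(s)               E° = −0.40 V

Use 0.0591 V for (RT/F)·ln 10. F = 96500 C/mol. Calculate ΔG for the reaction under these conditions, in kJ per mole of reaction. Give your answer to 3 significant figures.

E°cell = +1.20 − (−0.40) = +1.60 V; the balanced reaction transfers n = 2 electrons.
The reaction quotient is [Cd2+(aq)] / [Pt2+(aq)] = 4.47×10^3; by Nernst, E = +1.60 − (0.0591/2)(3.651) = +1.4921 V.
Then ΔG = −nFE = −2 × 96500 × +1.4921 J/mol = −288 kJ/mol.

−288 kJ/mol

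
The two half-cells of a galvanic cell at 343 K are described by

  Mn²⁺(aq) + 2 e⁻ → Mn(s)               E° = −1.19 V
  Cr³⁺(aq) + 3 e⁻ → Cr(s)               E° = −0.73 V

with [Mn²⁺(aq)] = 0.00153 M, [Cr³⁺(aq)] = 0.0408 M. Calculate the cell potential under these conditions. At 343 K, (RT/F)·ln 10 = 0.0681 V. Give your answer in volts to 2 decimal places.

Since E°(Cr³⁺/Cr) > E°(Mn²⁺/Mn), Cr³⁺/Cr serves as the cathode.
The standard potential is −0.73 − (−1.19) = +0.46 V and the balanced reaction transfers n = 6 electrons.
Balancing gives 2 Cr³⁺(aq) + 3 Mn(s) → 2 Cr(s) + 3 Mn²⁺(aq); hence Q = [Mn²⁺(aq)]^3 / [Cr³⁺(aq)]^2 = 2.15×10^−6 (log Q = −5.667).
By the Nernst equation, E = +0.46 − (0.0681/6)·(−5.667) = +0.52 V.

+0.52 V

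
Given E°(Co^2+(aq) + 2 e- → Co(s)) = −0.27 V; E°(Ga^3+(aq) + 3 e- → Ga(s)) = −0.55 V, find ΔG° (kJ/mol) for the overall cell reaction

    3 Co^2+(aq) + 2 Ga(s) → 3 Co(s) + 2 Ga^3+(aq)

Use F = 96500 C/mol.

−162 kJ/mol

In the reaction as written Co^2+(aq) is reduced, so the Co²⁺/Co couple is the cathode and Ga³⁺/Ga is the anode.
E°cell = −0.27 − (−0.55) = +0.28 V; balancing electrons gives n = 6.
ΔG° = −nFE°cell = −(6)(96500)(+0.28) J/mol = −162 kJ/mol.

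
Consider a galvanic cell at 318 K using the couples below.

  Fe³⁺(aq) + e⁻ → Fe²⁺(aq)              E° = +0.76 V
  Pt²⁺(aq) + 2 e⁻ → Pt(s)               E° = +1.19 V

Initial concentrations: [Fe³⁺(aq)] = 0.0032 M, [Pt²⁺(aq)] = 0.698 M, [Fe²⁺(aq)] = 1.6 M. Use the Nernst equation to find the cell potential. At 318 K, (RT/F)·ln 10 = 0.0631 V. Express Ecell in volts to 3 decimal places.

+0.595 V

Pt²⁺/Pt is reduced (cathode, E° = +1.19 V) and Fe³⁺/Fe²⁺ is oxidized (anode).
The standard potential is +1.19 − (+0.76) = +0.43 V and the balanced reaction transfers n = 2 electrons.
Balancing gives Pt²⁺(aq) + 2 Fe²⁺(aq) → Pt(s) + 2 Fe³⁺(aq); hence Q = [Fe³⁺(aq)]^2 / ([Pt²⁺(aq)]·[Fe²⁺(aq)]^2) = 5.73×10^−6 (log Q = −5.242).
E = E° − (0.0631/n)·log Q = +0.43 − (0.0631/2)(−5.242) = +0.595 V.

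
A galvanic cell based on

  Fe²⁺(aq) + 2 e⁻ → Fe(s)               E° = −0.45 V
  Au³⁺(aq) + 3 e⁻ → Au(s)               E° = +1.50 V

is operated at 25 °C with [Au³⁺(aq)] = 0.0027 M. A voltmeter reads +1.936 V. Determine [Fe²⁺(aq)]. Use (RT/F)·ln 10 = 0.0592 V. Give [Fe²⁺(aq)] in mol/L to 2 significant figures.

0.058 M

With Au³⁺/Au at the cathode and Fe²⁺/Fe at the anode, E°cell = +1.50 − (−0.45) = +1.95 V (n = 6).
Since E = E° − (0.0592/n)·log Q, log Q = n(E° − E)/0.0592 = 1.419.
Balancing electrons gives 2 Au³⁺(aq) + 3 Fe(s) → 2 Au(s) + 3 Fe²⁺(aq); thus Q = [Fe²⁺(aq)]^3 / [Au³⁺(aq)]^2.
Solving for the unknown gives log [Fe²⁺(aq)] = −1.239, so [Fe²⁺(aq)] ≈ 0.058 M.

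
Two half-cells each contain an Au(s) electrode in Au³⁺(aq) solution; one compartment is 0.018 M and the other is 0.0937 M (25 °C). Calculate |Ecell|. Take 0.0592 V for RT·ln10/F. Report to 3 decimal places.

0.014 V

For a concentration cell E°cell = 0, since both electrodes use the same couple.
The compartment with the higher Au³⁺(aq) concentration (0.0937 M) acts as the cathode; ions are reduced there and produced at the dilute (0.018 M) anode.
With n = 3, Ecell = −(0.0592/3)·log([dilute]/[conc]) = −(0.0592/3)·log(0.018/0.0937) = +0.014 V.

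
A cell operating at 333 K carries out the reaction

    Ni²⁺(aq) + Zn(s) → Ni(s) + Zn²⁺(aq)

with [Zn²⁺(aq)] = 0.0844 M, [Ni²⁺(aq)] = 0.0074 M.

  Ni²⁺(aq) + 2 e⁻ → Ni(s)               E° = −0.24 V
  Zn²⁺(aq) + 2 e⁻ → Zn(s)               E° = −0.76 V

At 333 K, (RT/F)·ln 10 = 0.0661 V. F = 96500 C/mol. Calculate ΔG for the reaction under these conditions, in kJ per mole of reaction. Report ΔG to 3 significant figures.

With Ni²⁺/Ni reduced at the cathode, E°cell = −0.24 − (−0.76) = +0.52 V and n = 2.
The reaction quotient is [Zn²⁺(aq)] / [Ni²⁺(aq)] = 11.4; by Nernst, E = +0.52 − (0.0661/2)(1.057) = +0.4851 V.
ΔG = −nFE = −(2)(96500)(+0.4851) J/mol = −93.6 kJ/mol.

−93.6 kJ/mol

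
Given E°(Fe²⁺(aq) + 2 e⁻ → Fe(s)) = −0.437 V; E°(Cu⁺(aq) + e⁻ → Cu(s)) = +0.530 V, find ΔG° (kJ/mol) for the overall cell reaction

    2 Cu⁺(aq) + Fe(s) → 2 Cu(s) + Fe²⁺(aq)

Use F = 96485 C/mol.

−187 kJ/mol

In the reaction as written Cu⁺(aq) is reduced, so the Cu⁺/Cu couple is the cathode and Fe²⁺/Fe is the anode.
E°cell = +0.530 − (−0.437) = +0.967 V; balancing electrons gives n = 2.
ΔG° = −nFE°cell = −(2)(96485)(+0.967) J/mol = −187 kJ/mol.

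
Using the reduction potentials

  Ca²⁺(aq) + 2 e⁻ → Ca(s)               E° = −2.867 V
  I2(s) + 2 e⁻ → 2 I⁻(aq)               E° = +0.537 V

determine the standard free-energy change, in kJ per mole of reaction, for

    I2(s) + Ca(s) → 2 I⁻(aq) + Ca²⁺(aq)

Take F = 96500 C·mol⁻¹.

In the reaction as written I2(s) is reduced, so the I₂/I⁻ couple is the cathode and Ca²⁺/Ca is the anode.
E°cell = +0.537 − (−2.867) = +3.404 V; balancing electrons gives n = 2.
ΔG° = −nFE°cell = −(2)(96500)(+3.404) J/mol = −657 kJ/mol.

−657 kJ/mol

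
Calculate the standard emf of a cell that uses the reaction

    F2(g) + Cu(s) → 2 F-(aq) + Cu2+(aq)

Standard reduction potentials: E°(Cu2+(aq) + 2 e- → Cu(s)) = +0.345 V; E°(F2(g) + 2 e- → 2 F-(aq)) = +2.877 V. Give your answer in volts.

+2.532 V

In the reaction as written, F2(g) is reduced (cathode) and Cu2+(aq) is produced by oxidation at the anode.
E°cell = E°(cathode) − E°(anode) = +2.877 − (+0.345) = +2.532 V.
The positive value indicates the reaction is spontaneous as written.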